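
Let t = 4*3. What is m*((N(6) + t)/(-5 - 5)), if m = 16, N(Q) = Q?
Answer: -144/5 ≈ -28.800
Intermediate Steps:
t = 12
m*((N(6) + t)/(-5 - 5)) = 16*((6 + 12)/(-5 - 5)) = 16*(18/(-10)) = 16*(-⅒*18) = 16*(-9/5) = -144/5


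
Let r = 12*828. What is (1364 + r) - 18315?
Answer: -7015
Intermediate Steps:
r = 9936
(1364 + r) - 18315 = (1364 + 9936) - 18315 = 11300 - 18315 = -7015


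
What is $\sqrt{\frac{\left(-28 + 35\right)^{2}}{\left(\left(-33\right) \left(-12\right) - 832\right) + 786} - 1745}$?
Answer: $\frac{i \sqrt{174486}}{10} \approx 41.772 i$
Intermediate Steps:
$\sqrt{\frac{\left(-28 + 35\right)^{2}}{\left(\left(-33\right) \left(-12\right) - 832\right) + 786} - 1745} = \sqrt{\frac{7^{2}}{\left(396 - 832\right) + 786} - 1745} = \sqrt{\frac{49}{-436 + 786} - 1745} = \sqrt{\frac{49}{350} - 1745} = \sqrt{49 \cdot \frac{1}{350} - 1745} = \sqrt{\frac{7}{50} - 1745} = \sqrt{- \frac{87243}{50}} = \frac{i \sqrt{174486}}{10}$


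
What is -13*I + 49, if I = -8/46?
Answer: 1179/23 ≈ 51.261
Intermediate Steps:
I = -4/23 (I = -8*1/46 = -4/23 ≈ -0.17391)
-13*I + 49 = -13*(-4/23) + 49 = 52/23 + 49 = 1179/23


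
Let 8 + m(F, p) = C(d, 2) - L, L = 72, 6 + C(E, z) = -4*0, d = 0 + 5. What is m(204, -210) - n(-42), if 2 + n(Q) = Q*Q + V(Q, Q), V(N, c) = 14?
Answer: -1862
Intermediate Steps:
d = 5
C(E, z) = -6 (C(E, z) = -6 - 4*0 = -6 + 0 = -6)
n(Q) = 12 + Q**2 (n(Q) = -2 + (Q*Q + 14) = -2 + (Q**2 + 14) = -2 + (14 + Q**2) = 12 + Q**2)
m(F, p) = -86 (m(F, p) = -8 + (-6 - 1*72) = -8 + (-6 - 72) = -8 - 78 = -86)
m(204, -210) - n(-42) = -86 - (12 + (-42)**2) = -86 - (12 + 1764) = -86 - 1*1776 = -86 - 1776 = -1862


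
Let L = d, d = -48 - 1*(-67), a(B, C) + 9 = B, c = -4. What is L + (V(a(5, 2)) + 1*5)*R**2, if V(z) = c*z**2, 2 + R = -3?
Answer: -1456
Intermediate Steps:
a(B, C) = -9 + B
d = 19 (d = -48 + 67 = 19)
L = 19
R = -5 (R = -2 - 3 = -5)
V(z) = -4*z**2
L + (V(a(5, 2)) + 1*5)*R**2 = 19 + (-4*(-9 + 5)**2 + 1*5)*(-5)**2 = 19 + (-4*(-4)**2 + 5)*25 = 19 + (-4*16 + 5)*25 = 19 + (-64 + 5)*25 = 19 - 59*25 = 19 - 1475 = -1456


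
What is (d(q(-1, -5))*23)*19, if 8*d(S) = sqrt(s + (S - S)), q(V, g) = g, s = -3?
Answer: 437*I*sqrt(3)/8 ≈ 94.613*I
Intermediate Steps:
d(S) = I*sqrt(3)/8 (d(S) = sqrt(-3 + (S - S))/8 = sqrt(-3 + 0)/8 = sqrt(-3)/8 = (I*sqrt(3))/8 = I*sqrt(3)/8)
(d(q(-1, -5))*23)*19 = ((I*sqrt(3)/8)*23)*19 = (23*I*sqrt(3)/8)*19 = 437*I*sqrt(3)/8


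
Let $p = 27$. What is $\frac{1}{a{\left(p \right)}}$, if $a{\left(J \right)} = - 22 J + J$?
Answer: $- \frac{1}{567} \approx -0.0017637$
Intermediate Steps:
$a{\left(J \right)} = - 21 J$
$\frac{1}{a{\left(p \right)}} = \frac{1}{\left(-21\right) 27} = \frac{1}{-567} = - \frac{1}{567}$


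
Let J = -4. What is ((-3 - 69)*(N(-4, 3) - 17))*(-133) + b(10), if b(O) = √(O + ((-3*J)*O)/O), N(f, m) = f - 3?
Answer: -229824 + √22 ≈ -2.2982e+5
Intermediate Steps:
N(f, m) = -3 + f
b(O) = √(12 + O) (b(O) = √(O + ((-3*(-4))*O)/O) = √(O + (12*O)/O) = √(O + 12) = √(12 + O))
((-3 - 69)*(N(-4, 3) - 17))*(-133) + b(10) = ((-3 - 69)*((-3 - 4) - 17))*(-133) + √(12 + 10) = -72*(-7 - 17)*(-133) + √22 = -72*(-24)*(-133) + √22 = 1728*(-133) + √22 = -229824 + √22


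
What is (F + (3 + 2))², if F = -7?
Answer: 4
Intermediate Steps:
(F + (3 + 2))² = (-7 + (3 + 2))² = (-7 + 5)² = (-2)² = 4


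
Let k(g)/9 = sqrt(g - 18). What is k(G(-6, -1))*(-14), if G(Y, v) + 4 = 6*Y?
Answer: -126*I*sqrt(58) ≈ -959.59*I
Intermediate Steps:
G(Y, v) = -4 + 6*Y
k(g) = 9*sqrt(-18 + g) (k(g) = 9*sqrt(g - 18) = 9*sqrt(-18 + g))
k(G(-6, -1))*(-14) = (9*sqrt(-18 + (-4 + 6*(-6))))*(-14) = (9*sqrt(-18 + (-4 - 36)))*(-14) = (9*sqrt(-18 - 40))*(-14) = (9*sqrt(-58))*(-14) = (9*(I*sqrt(58)))*(-14) = (9*I*sqrt(58))*(-14) = -126*I*sqrt(58)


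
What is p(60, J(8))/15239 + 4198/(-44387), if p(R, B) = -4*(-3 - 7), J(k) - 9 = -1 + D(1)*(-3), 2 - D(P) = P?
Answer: -8885406/96630499 ≈ -0.091952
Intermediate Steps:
D(P) = 2 - P
J(k) = 5 (J(k) = 9 + (-1 + (2 - 1*1)*(-3)) = 9 + (-1 + (2 - 1)*(-3)) = 9 + (-1 + 1*(-3)) = 9 + (-1 - 3) = 9 - 4 = 5)
p(R, B) = 40 (p(R, B) = -4*(-10) = 40)
p(60, J(8))/15239 + 4198/(-44387) = 40/15239 + 4198/(-44387) = 40*(1/15239) + 4198*(-1/44387) = 40/15239 - 4198/44387 = -8885406/96630499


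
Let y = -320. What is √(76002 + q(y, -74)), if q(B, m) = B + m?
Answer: 2*√18902 ≈ 274.97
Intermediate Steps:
√(76002 + q(y, -74)) = √(76002 + (-320 - 74)) = √(76002 - 394) = √75608 = 2*√18902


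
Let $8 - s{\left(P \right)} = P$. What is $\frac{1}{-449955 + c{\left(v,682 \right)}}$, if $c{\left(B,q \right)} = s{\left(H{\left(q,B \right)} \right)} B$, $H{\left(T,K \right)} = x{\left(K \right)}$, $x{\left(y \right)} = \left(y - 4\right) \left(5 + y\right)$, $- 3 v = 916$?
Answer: $\frac{27}{753678511} \approx 3.5824 \cdot 10^{-8}$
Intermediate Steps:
$v = - \frac{916}{3}$ ($v = \left(- \frac{1}{3}\right) 916 = - \frac{916}{3} \approx -305.33$)
$x{\left(y \right)} = \left(-4 + y\right) \left(5 + y\right)$
$H{\left(T,K \right)} = -20 + K + K^{2}$
$s{\left(P \right)} = 8 - P$
$c{\left(B,q \right)} = B \left(28 - B - B^{2}\right)$ ($c{\left(B,q \right)} = \left(8 - \left(-20 + B + B^{2}\right)\right) B = \left(28 - B - B^{2}\right) B = B \left(28 - B - B^{2}\right)$)
$\frac{1}{-449955 + c{\left(v,682 \right)}} = \frac{1}{-449955 - \frac{916 \left(28 - - \frac{916}{3} - \left(- \frac{916}{3}\right)^{2}\right)}{3}} = \frac{1}{-449955 - \frac{916 \left(28 + \frac{916}{3} - \frac{839056}{9}\right)}{3}} = \frac{1}{-449955 - - \frac{765827296}{27}} = \frac{1}{-449955 + \frac{765827296}{27}} = \frac{1}{\frac{753678511}{27}} = \frac{27}{753678511}$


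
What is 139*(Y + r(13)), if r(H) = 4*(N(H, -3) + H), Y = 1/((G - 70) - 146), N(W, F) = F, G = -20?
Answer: 1312021/236 ≈ 5559.4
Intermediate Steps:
Y = -1/236 (Y = 1/((-20 - 70) - 146) = 1/(-90 - 146) = 1/(-236) = -1/236 ≈ -0.0042373)
r(H) = -12 + 4*H (r(H) = 4*(-3 + H) = -12 + 4*H)
139*(Y + r(13)) = 139*(-1/236 + (-12 + 4*13)) = 139*(-1/236 + (-12 + 52)) = 139*(-1/236 + 40) = 139*(9439/236) = 1312021/236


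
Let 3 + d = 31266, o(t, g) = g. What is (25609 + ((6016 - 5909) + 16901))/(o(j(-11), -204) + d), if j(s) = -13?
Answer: 42617/31059 ≈ 1.3721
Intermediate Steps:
d = 31263 (d = -3 + 31266 = 31263)
(25609 + ((6016 - 5909) + 16901))/(o(j(-11), -204) + d) = (25609 + ((6016 - 5909) + 16901))/(-204 + 31263) = (25609 + (107 + 16901))/31059 = (25609 + 17008)*(1/31059) = 42617*(1/31059) = 42617/31059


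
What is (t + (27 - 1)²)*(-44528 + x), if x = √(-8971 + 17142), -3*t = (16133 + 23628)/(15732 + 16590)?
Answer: -1458498053320/48483 + 65509255*√8171/96966 ≈ -3.0022e+7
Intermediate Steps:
t = -39761/96966 (t = -(16133 + 23628)/(3*(15732 + 16590)) = -39761/(3*32322) = -⅓*39761/32322 = -39761/96966 ≈ -0.41005)
x = √8171 ≈ 90.394
(t + (27 - 1)²)*(-44528 + x) = (-39761/96966 + (27 - 1)²)*(-44528 + √8171) = (-39761/96966 + 26²)*(-44528 + √8171) = (-39761/96966 + 676)*(-44528 + √8171) = 65509255*(-44528 + √8171)/96966 = -1458498053320/48483 + 65509255*√8171/96966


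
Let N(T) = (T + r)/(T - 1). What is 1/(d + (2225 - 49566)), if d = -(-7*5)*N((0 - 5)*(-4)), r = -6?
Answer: -19/898989 ≈ -2.1135e-5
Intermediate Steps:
N(T) = (-6 + T)/(-1 + T) (N(T) = (T - 6)/(T - 1) = (-6 + T)/(-1 + T))
d = 490/19 (d = -(-7*5)*(-6 + (0 - 5)*(-4))/(-1 + (0 - 5)*(-4)) = -(-35)*(-6 - 5*(-4))/(-1 - 5*(-4)) = -(-35)*(-6 + 20)/(-1 + 20) = -(-35)*14/19 = -1*(-490/19) = 490/19 ≈ 25.789)
1/(d + (2225 - 49566)) = 1/(490/19 + (2225 - 49566)) = 1/(490/19 - 47341) = 1/(-898989/19) = -19/898989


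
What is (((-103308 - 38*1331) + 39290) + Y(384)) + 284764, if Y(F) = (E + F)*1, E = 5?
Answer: 170557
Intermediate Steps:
Y(F) = 5 + F (Y(F) = (5 + F)*1 = 5 + F)
(((-103308 - 38*1331) + 39290) + Y(384)) + 284764 = (((-103308 - 38*1331) + 39290) + (5 + 384)) + 284764 = (((-103308 - 50578) + 39290) + 389) + 284764 = ((-153886 + 39290) + 389) + 284764 = (-114596 + 389) + 284764 = -114207 + 284764 = 170557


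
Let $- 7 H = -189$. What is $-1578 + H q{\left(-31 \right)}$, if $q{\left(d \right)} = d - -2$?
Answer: $-2361$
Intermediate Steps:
$H = 27$ ($H = \left(- \frac{1}{7}\right) \left(-189\right) = 27$)
$q{\left(d \right)} = 2 + d$ ($q{\left(d \right)} = d + 2 = 2 + d$)
$-1578 + H q{\left(-31 \right)} = -1578 + 27 \left(2 - 31\right) = -1578 + 27 \left(-29\right) = -1578 - 783 = -2361$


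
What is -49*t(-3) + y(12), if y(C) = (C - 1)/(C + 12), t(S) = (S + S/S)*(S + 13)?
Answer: 23531/24 ≈ 980.46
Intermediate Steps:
t(S) = (1 + S)*(13 + S) (t(S) = (S + 1)*(13 + S) = (1 + S)*(13 + S))
y(C) = (-1 + C)/(12 + C)
-49*t(-3) + y(12) = -49*(13 + (-3)² + 14*(-3)) + (-1 + 12)/(12 + 12) = -49*(13 + 9 - 42) + 11/24 = -49*(-20) + (1/24)*11 = 980 + 11/24 = 23531/24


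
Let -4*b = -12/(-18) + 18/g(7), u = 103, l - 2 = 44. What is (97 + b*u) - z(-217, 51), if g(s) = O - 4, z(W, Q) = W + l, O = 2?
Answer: 5791/12 ≈ 482.58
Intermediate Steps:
l = 46 (l = 2 + 44 = 46)
z(W, Q) = 46 + W (z(W, Q) = W + 46 = 46 + W)
g(s) = -2 (g(s) = 2 - 4 = -2)
b = 25/12 (b = -(-12/(-18) + 18/(-2))/4 = -(-12*(-1/18) + 18*(-1/2))/4 = -(2/3 - 9)/4 = -1/4*(-25/3) = 25/12 ≈ 2.0833)
(97 + b*u) - z(-217, 51) = (97 + (25/12)*103) - (46 - 217) = (97 + 2575/12) - 1*(-171) = 3739/12 + 171 = 5791/12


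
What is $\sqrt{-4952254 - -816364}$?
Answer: $i \sqrt{4135890} \approx 2033.7 i$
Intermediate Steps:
$\sqrt{-4952254 - -816364} = \sqrt{-4952254 + \left(-567717 + 1384081\right)} = \sqrt{-4952254 + 816364} = \sqrt{-4135890} = i \sqrt{4135890}$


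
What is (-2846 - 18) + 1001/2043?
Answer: -5850151/2043 ≈ -2863.5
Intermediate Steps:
(-2846 - 18) + 1001/2043 = -2864 + 1001*(1/2043) = -2864 + 1001/2043 = -5850151/2043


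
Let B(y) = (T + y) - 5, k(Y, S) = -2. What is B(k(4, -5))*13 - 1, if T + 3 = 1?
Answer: -118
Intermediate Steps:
T = -2 (T = -3 + 1 = -2)
B(y) = -7 + y (B(y) = (-2 + y) - 5 = -7 + y)
B(k(4, -5))*13 - 1 = (-7 - 2)*13 - 1 = -9*13 - 1 = -117 - 1 = -118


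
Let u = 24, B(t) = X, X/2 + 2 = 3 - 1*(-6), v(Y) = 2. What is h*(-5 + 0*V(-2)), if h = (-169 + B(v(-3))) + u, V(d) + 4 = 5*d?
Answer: 655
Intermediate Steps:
X = 14 (X = -4 + 2*(3 - 1*(-6)) = -4 + 2*(3 + 6) = -4 + 2*9 = -4 + 18 = 14)
B(t) = 14
V(d) = -4 + 5*d
h = -131 (h = (-169 + 14) + 24 = -155 + 24 = -131)
h*(-5 + 0*V(-2)) = -131*(-5 + 0*(-4 + 5*(-2))) = -131*(-5 + 0*(-4 - 10)) = -131*(-5 + 0*(-14)) = -131*(-5 + 0) = -131*(-5) = 655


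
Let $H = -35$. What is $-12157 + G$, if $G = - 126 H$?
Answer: $-7747$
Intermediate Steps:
$G = 4410$ ($G = \left(-126\right) \left(-35\right) = 4410$)
$-12157 + G = -12157 + 4410 = -7747$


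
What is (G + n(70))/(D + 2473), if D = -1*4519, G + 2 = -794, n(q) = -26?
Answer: 137/341 ≈ 0.40176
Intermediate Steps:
G = -796 (G = -2 - 794 = -796)
D = -4519
(G + n(70))/(D + 2473) = (-796 - 26)/(-4519 + 2473) = -822/(-2046) = -822*(-1/2046) = 137/341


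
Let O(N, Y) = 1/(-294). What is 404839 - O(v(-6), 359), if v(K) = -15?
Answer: 119022667/294 ≈ 4.0484e+5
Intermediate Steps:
O(N, Y) = -1/294
404839 - O(v(-6), 359) = 404839 - 1*(-1/294) = 404839 + 1/294 = 119022667/294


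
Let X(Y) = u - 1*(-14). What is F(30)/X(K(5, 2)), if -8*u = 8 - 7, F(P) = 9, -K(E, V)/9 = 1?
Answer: 24/37 ≈ 0.64865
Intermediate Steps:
K(E, V) = -9 (K(E, V) = -9*1 = -9)
u = -⅛ (u = -(8 - 7)/8 = -⅛*1 = -⅛ ≈ -0.12500)
X(Y) = 111/8 (X(Y) = -⅛ - 1*(-14) = -⅛ + 14 = 111/8)
F(30)/X(K(5, 2)) = 9/(111/8) = 9*(8/111) = 24/37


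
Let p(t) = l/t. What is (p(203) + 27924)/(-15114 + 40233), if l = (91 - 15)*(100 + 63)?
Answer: 5680960/5099157 ≈ 1.1141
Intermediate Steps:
l = 12388 (l = 76*163 = 12388)
p(t) = 12388/t
(p(203) + 27924)/(-15114 + 40233) = (12388/203 + 27924)/(-15114 + 40233) = (12388*(1/203) + 27924)/25119 = (12388/203 + 27924)*(1/25119) = (5680960/203)*(1/25119) = 5680960/5099157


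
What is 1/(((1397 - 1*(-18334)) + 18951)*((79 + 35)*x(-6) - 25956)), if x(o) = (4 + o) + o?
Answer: -1/1039307976 ≈ -9.6218e-10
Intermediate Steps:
x(o) = 4 + 2*o
1/(((1397 - 1*(-18334)) + 18951)*((79 + 35)*x(-6) - 25956)) = 1/(((1397 - 1*(-18334)) + 18951)*((79 + 35)*(4 + 2*(-6)) - 25956)) = 1/(((1397 + 18334) + 18951)*(114*(4 - 12) - 25956)) = 1/((19731 + 18951)*(114*(-8) - 25956)) = 1/(38682*(-912 - 25956)) = 1/(38682*(-26868)) = 1/(-1039307976) = -1/1039307976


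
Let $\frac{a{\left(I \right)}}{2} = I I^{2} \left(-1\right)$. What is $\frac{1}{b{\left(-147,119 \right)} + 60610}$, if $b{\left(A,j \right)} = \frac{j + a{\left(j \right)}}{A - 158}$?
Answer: $\frac{305}{21856249} \approx 1.3955 \cdot 10^{-5}$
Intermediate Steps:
$a{\left(I \right)} = - 2 I^{3}$ ($a{\left(I \right)} = 2 I I^{2} \left(-1\right) = 2 I^{3} \left(-1\right) = 2 \left(- I^{3}\right) = - 2 I^{3}$)
$b{\left(A,j \right)} = \frac{j - 2 j^{3}}{-158 + A}$ ($b{\left(A,j \right)} = \frac{j - 2 j^{3}}{A - 158} = \frac{j - 2 j^{3}}{-158 + A}$)
$\frac{1}{b{\left(-147,119 \right)} + 60610} = \frac{1}{\frac{119 - 2 \cdot 119^{3}}{-158 - 147} + 60610} = \frac{1}{\frac{119 - 3370318}{-305} + 60610} = \frac{1}{- \frac{119 - 3370318}{305} + 60610} = \frac{1}{\left(- \frac{1}{305}\right) \left(-3370199\right) + 60610} = \frac{1}{\frac{3370199}{305} + 60610} = \frac{1}{\frac{21856249}{305}} = \frac{305}{21856249}$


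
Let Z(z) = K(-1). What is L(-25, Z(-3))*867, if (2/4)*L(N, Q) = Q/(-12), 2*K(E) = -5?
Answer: 1445/4 ≈ 361.25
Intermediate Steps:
K(E) = -5/2 (K(E) = (½)*(-5) = -5/2)
Z(z) = -5/2
L(N, Q) = -Q/6 (L(N, Q) = 2*(Q/(-12)) = 2*(Q*(-1/12)) = 2*(-Q/12) = -Q/6)
L(-25, Z(-3))*867 = -⅙*(-5/2)*867 = (5/12)*867 = 1445/4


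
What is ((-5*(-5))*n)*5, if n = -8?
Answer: -1000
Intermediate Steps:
((-5*(-5))*n)*5 = (-5*(-5)*(-8))*5 = (25*(-8))*5 = -200*5 = -1000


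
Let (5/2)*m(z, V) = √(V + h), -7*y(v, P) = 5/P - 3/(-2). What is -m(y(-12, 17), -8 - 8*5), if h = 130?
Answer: -2*√82/5 ≈ -3.6222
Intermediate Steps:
y(v, P) = -3/14 - 5/(7*P) (y(v, P) = -(5/P - 3/(-2))/7 = -(5/P - 3*(-½))/7 = -(5/P + 3/2)/7 = -(3/2 + 5/P)/7 = -3/14 - 5/(7*P))
m(z, V) = 2*√(130 + V)/5 (m(z, V) = 2*√(V + 130)/5 = 2*√(130 + V)/5)
-m(y(-12, 17), -8 - 8*5) = -2*√(130 + (-8 - 8*5))/5 = -2*√(130 + (-8 - 40))/5 = -2*√(130 - 48)/5 = -2*√82/5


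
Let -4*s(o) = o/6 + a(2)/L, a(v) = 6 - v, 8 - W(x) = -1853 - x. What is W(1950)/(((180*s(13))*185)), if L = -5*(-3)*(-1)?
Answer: -206/855 ≈ -0.24094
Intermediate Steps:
L = -15 (L = 15*(-1) = -15)
W(x) = 1861 + x (W(x) = 8 - (-1853 - x) = 8 + (1853 + x) = 1861 + x)
s(o) = 1/15 - o/24 (s(o) = -(o/6 + (6 - 1*2)/(-15))/4 = -(o*(1/6) + (6 - 2)*(-1/15))/4 = -(o/6 + 4*(-1/15))/4 = -(o/6 - 4/15)/4 = -(-4/15 + o/6)/4 = 1/15 - o/24)
W(1950)/(((180*s(13))*185)) = (1861 + 1950)/(((180*(1/15 - 1/24*13))*185)) = 3811/(((180*(1/15 - 13/24))*185)) = 3811/(((180*(-19/40))*185)) = 3811/((-171/2*185)) = 3811/(-31635/2) = 3811*(-2/31635) = -206/855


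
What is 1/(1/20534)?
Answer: 20534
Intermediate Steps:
1/(1/20534) = 20534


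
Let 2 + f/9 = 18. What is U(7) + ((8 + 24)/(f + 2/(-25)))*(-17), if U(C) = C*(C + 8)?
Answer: 182095/1799 ≈ 101.22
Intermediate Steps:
f = 144 (f = -18 + 9*18 = -18 + 162 = 144)
U(C) = C*(8 + C)
U(7) + ((8 + 24)/(f + 2/(-25)))*(-17) = 7*(8 + 7) + ((8 + 24)/(144 + 2/(-25)))*(-17) = 7*15 + (32/(144 + 2*(-1/25)))*(-17) = 105 + (32/(144 - 2/25))*(-17) = 105 + (32/(3598/25))*(-17) = 105 + (32*(25/3598))*(-17) = 105 + (400/1799)*(-17) = 105 - 6800/1799 = 182095/1799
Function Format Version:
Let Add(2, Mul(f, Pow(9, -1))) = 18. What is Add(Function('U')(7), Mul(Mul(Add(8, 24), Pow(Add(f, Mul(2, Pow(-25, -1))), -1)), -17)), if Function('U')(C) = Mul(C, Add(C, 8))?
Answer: Rational(182095, 1799) ≈ 101.22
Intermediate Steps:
f = 144 (f = Add(-18, Mul(9, 18)) = Add(-18, 162) = 144)
Function('U')(C) = Mul(C, Add(8, C))
Add(Function('U')(7), Mul(Mul(Add(8, 24), Pow(Add(f, Mul(2, Pow(-25, -1))), -1)), -17)) = Add(Mul(7, Add(8, 7)), Mul(Mul(Add(8, 24), Pow(Add(144, Mul(2, Pow(-25, -1))), -1)), -17)) = Add(Mul(7, 15), Mul(Mul(32, Pow(Add(144, Mul(2, Rational(-1, 25))), -1)), -17)) = Add(105, Mul(Mul(32, Pow(Add(144, Rational(-2, 25)), -1)), -17)) = Add(105, Mul(Mul(32, Pow(Rational(3598, 25), -1)), -17)) = Add(105, Mul(Mul(32, Rational(25, 3598)), -17)) = Add(105, Mul(Rational(400, 1799), -17)) = Add(105, Rational(-6800, 1799)) = Rational(182095, 1799)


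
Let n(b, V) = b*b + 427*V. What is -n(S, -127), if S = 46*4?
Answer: 20373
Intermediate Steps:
S = 184
n(b, V) = b**2 + 427*V
-n(S, -127) = -(184**2 + 427*(-127)) = -(33856 - 54229) = -1*(-20373) = 20373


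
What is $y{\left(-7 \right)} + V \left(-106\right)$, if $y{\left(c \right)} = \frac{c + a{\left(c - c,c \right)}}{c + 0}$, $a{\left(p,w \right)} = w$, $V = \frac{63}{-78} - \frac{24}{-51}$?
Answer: $\frac{8339}{221} \approx 37.733$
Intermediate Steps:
$V = - \frac{149}{442}$ ($V = 63 \left(- \frac{1}{78}\right) - - \frac{8}{17} = - \frac{21}{26} + \frac{8}{17} = - \frac{149}{442} \approx -0.3371$)
$y{\left(c \right)} = 2$ ($y{\left(c \right)} = \frac{c + c}{c + 0} = \frac{2 c}{c} = 2$)
$y{\left(-7 \right)} + V \left(-106\right) = 2 - - \frac{7897}{221} = 2 + \frac{7897}{221} = \frac{8339}{221}$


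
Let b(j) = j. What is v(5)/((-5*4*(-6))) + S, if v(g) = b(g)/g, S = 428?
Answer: 51361/120 ≈ 428.01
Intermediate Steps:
v(g) = 1 (v(g) = g/g = 1)
v(5)/((-5*4*(-6))) + S = 1/(-5*4*(-6)) + 428 = 1/(-20*(-6)) + 428 = 1/120 + 428 = 51361/120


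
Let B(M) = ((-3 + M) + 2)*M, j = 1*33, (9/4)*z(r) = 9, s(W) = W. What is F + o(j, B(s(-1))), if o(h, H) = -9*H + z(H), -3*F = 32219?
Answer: -32261/3 ≈ -10754.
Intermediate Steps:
z(r) = 4 (z(r) = (4/9)*9 = 4)
F = -32219/3 (F = -1/3*32219 = -32219/3 ≈ -10740.)
j = 33
B(M) = M*(-1 + M) (B(M) = (-1 + M)*M = M*(-1 + M))
o(h, H) = 4 - 9*H (o(h, H) = -9*H + 4 = 4 - 9*H)
F + o(j, B(s(-1))) = -32219/3 + (4 - (-9)*(-1 - 1)) = -32219/3 + (4 - (-9)*(-2)) = -32219/3 + (4 - 9*2) = -32219/3 + (4 - 18) = -32219/3 - 14 = -32261/3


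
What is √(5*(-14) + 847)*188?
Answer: 188*√777 ≈ 5240.4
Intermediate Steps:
√(5*(-14) + 847)*188 = √(-70 + 847)*188 = √777*188 = 188*√777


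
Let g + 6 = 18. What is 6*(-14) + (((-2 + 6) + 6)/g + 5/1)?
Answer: -469/6 ≈ -78.167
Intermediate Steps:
g = 12 (g = -6 + 18 = 12)
6*(-14) + (((-2 + 6) + 6)/g + 5/1) = 6*(-14) + (((-2 + 6) + 6)/12 + 5/1) = -84 + ((4 + 6)*(1/12) + 5*1) = -84 + (10*(1/12) + 5) = -84 + (⅚ + 5) = -84 + 35/6 = -469/6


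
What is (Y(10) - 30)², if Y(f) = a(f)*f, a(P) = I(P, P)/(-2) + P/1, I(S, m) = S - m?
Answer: 4900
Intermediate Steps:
a(P) = P (a(P) = (P - P)/(-2) + P/1 = 0*(-½) + P*1 = 0 + P = P)
Y(f) = f² (Y(f) = f*f = f²)
(Y(10) - 30)² = (10² - 30)² = (100 - 30)² = 70² = 4900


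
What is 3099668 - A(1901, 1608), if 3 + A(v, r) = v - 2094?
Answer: 3099864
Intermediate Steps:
A(v, r) = -2097 + v (A(v, r) = -3 + (v - 2094) = -3 + (-2094 + v) = -2097 + v)
3099668 - A(1901, 1608) = 3099668 - (-2097 + 1901) = 3099668 - 1*(-196) = 3099668 + 196 = 3099864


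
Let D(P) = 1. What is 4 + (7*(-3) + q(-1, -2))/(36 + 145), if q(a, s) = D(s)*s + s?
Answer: 699/181 ≈ 3.8619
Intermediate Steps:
q(a, s) = 2*s (q(a, s) = 1*s + s = s + s = 2*s)
4 + (7*(-3) + q(-1, -2))/(36 + 145) = 4 + (7*(-3) + 2*(-2))/(36 + 145) = 4 + (-21 - 4)/181 = 4 + (1/181)*(-25) = 4 - 25/181 = 699/181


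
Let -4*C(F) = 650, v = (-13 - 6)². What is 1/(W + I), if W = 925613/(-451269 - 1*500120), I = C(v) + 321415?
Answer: 1902778/611270338219 ≈ 3.1128e-6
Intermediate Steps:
v = 361 (v = (-19)² = 361)
C(F) = -325/2 (C(F) = -¼*650 = -325/2)
I = 642505/2 (I = -325/2 + 321415 = 642505/2 ≈ 3.2125e+5)
W = -925613/951389 (W = 925613/(-451269 - 500120) = 925613/(-951389) = 925613*(-1/951389) = -925613/951389 ≈ -0.97291)
1/(W + I) = 1/(-925613/951389 + 642505/2) = 1/(611270338219/1902778) = 1902778/611270338219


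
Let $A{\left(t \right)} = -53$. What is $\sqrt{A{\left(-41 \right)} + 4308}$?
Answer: $\sqrt{4255} \approx 65.23$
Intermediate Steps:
$\sqrt{A{\left(-41 \right)} + 4308} = \sqrt{-53 + 4308} = \sqrt{4255}$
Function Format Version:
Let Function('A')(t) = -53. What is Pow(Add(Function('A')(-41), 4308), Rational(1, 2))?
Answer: Pow(4255, Rational(1, 2)) ≈ 65.230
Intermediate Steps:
Pow(Add(Function('A')(-41), 4308), Rational(1, 2)) = Pow(Add(-53, 4308), Rational(1, 2)) = Pow(4255, Rational(1, 2))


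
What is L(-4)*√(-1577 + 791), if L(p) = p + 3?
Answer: -I*√786 ≈ -28.036*I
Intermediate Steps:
L(p) = 3 + p
L(-4)*√(-1577 + 791) = (3 - 4)*√(-1577 + 791) = -√(-786) = -I*√786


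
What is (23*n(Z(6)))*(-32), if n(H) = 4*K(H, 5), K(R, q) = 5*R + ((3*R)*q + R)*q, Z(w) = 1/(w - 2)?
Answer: -62560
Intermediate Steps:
Z(w) = 1/(-2 + w)
K(R, q) = 5*R + q*(R + 3*R*q) (K(R, q) = 5*R + (3*R*q + R)*q = 5*R + (R + 3*R*q)*q = 5*R + q*(R + 3*R*q))
n(H) = 340*H (n(H) = 4*(H*(5 + 5 + 3*5²)) = 4*(H*(5 + 5 + 3*25)) = 4*(H*(5 + 5 + 75)) = 4*(H*85) = 4*(85*H) = 340*H)
(23*n(Z(6)))*(-32) = (23*(340/(-2 + 6)))*(-32) = (23*(340/4))*(-32) = (23*(340*(¼)))*(-32) = (23*85)*(-32) = 1955*(-32) = -62560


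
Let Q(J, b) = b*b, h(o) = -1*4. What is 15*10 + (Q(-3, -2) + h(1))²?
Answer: 150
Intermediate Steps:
h(o) = -4
Q(J, b) = b²
15*10 + (Q(-3, -2) + h(1))² = 15*10 + ((-2)² - 4)² = 150 + (4 - 4)² = 150 + 0² = 150 + 0 = 150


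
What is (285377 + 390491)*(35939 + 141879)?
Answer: 120181496024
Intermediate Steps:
(285377 + 390491)*(35939 + 141879) = 675868*177818 = 120181496024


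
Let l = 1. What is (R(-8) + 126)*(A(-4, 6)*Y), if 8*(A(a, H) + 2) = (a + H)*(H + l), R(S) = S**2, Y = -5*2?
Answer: 475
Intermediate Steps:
Y = -10
A(a, H) = -2 + (1 + H)*(H + a)/8 (A(a, H) = -2 + ((a + H)*(H + 1))/8 = -2 + ((H + a)*(1 + H))/8 = -2 + ((1 + H)*(H + a))/8 = -2 + (1 + H)*(H + a)/8)
(R(-8) + 126)*(A(-4, 6)*Y) = ((-8)**2 + 126)*((-2 + (1/8)*6 + (1/8)*(-4) + (1/8)*6**2 + (1/8)*6*(-4))*(-10)) = (64 + 126)*((-2 + 3/4 - 1/2 + (1/8)*36 - 3)*(-10)) = 190*((-2 + 3/4 - 1/2 + 9/2 - 3)*(-10)) = 190*(-1/4*(-10)) = 190*(5/2) = 475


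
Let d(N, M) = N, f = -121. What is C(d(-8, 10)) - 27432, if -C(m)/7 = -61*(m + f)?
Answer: -82515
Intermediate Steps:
C(m) = -51667 + 427*m (C(m) = -(-427)*(m - 121) = -(-427)*(-121 + m) = -7*(7381 - 61*m) = -51667 + 427*m)
C(d(-8, 10)) - 27432 = (-51667 + 427*(-8)) - 27432 = (-51667 - 3416) - 27432 = -55083 - 27432 = -82515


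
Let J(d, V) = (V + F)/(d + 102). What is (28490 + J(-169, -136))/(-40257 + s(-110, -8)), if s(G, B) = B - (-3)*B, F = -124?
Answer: -1909090/2699363 ≈ -0.70724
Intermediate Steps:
s(G, B) = 4*B (s(G, B) = B + 3*B = 4*B)
J(d, V) = (-124 + V)/(102 + d) (J(d, V) = (V - 124)/(d + 102) = (-124 + V)/(102 + d))
(28490 + J(-169, -136))/(-40257 + s(-110, -8)) = (28490 + (-124 - 136)/(102 - 169))/(-40257 + 4*(-8)) = (28490 - 260/(-67))/(-40257 - 32) = (28490 - 1/67*(-260))/(-40289) = (28490 + 260/67)*(-1/40289) = (1909090/67)*(-1/40289) = -1909090/2699363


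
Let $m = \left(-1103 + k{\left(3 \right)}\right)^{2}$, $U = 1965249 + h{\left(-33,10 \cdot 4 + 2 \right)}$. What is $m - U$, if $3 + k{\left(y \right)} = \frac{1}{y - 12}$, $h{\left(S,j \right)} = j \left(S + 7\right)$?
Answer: $- \frac{59994692}{81} \approx -7.4068 \cdot 10^{5}$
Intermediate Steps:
$h{\left(S,j \right)} = j \left(7 + S\right)$
$U = 1964157$ ($U = 1965249 + \left(10 \cdot 4 + 2\right) \left(7 - 33\right) = 1965249 + \left(40 + 2\right) \left(-26\right) = 1965249 + 42 \left(-26\right) = 1965249 - 1092 = 1964157$)
$k{\left(y \right)} = -3 + \frac{1}{-12 + y}$ ($k{\left(y \right)} = -3 + \frac{1}{y - 12} = -3 + \frac{1}{-12 + y}$)
$m = \frac{99102025}{81}$ ($m = \left(-1103 + \frac{37 - 9}{-12 + 3}\right)^{2} = \left(-1103 + \frac{37 - 9}{-9}\right)^{2} = \left(-1103 - \frac{28}{9}\right)^{2} = \left(- \frac{9955}{9}\right)^{2} = \frac{99102025}{81} \approx 1.2235 \cdot 10^{6}$)
$m - U = \frac{99102025}{81} - 1964157 = - \frac{59994692}{81}$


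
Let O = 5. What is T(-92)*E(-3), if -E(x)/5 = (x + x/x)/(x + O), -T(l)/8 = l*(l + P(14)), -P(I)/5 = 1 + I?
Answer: -614560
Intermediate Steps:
P(I) = -5 - 5*I (P(I) = -5*(1 + I) = -5 - 5*I)
T(l) = -8*l*(-75 + l) (T(l) = -8*l*(l + (-5 - 5*14)) = -8*l*(l + (-5 - 70)) = -8*l*(l - 75) = -8*l*(-75 + l))
E(x) = -5*(1 + x)/(5 + x) (E(x) = -5*(x + x/x)/(x + 5) = -5*(x + 1)/(5 + x) = -5*(1 + x)/(5 + x))
T(-92)*E(-3) = (8*(-92)*(75 - 1*(-92)))*(5*(-1 - 1*(-3))/(5 - 3)) = (8*(-92)*(75 + 92))*(5*(-1 + 3)/2) = (8*(-92)*167)*(5*(½)*2) = -122912*5 = -614560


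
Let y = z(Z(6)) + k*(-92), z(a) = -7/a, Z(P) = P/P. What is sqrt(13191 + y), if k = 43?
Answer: 2*sqrt(2307) ≈ 96.063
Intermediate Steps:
Z(P) = 1
y = -3963 (y = -7/1 + 43*(-92) = -7*1 - 3956 = -7 - 3956 = -3963)
sqrt(13191 + y) = sqrt(13191 - 3963) = sqrt(9228) = 2*sqrt(2307)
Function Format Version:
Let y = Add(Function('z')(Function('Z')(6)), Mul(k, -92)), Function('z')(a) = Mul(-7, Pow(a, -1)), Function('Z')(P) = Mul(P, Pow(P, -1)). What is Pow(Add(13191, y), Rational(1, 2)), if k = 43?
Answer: Mul(2, Pow(2307, Rational(1, 2))) ≈ 96.063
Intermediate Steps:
Function('Z')(P) = 1
y = -3963 (y = Add(Mul(-7, Pow(1, -1)), Mul(43, -92)) = Add(Mul(-7, 1), -3956) = Add(-7, -3956) = -3963)
Pow(Add(13191, y), Rational(1, 2)) = Pow(Add(13191, -3963), Rational(1, 2)) = Pow(9228, Rational(1, 2)) = Mul(2, Pow(2307, Rational(1, 2)))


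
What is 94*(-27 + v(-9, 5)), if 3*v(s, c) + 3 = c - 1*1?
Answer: -7520/3 ≈ -2506.7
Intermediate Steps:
v(s, c) = -4/3 + c/3 (v(s, c) = -1 + (c - 1*1)/3 = -1 + (c - 1)/3 = -1 + (-1 + c)/3 = -1 + (-⅓ + c/3) = -4/3 + c/3)
94*(-27 + v(-9, 5)) = 94*(-27 + (-4/3 + (⅓)*5)) = 94*(-27 + (-4/3 + 5/3)) = 94*(-27 + ⅓) = 94*(-80/3) = -7520/3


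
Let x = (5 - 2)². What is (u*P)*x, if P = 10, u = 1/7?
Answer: 90/7 ≈ 12.857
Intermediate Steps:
u = ⅐ ≈ 0.14286
x = 9 (x = 3² = 9)
(u*P)*x = ((⅐)*10)*9 = (10/7)*9 = 90/7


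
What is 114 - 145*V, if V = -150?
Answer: 21864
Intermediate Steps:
114 - 145*V = 114 - 145*(-150) = 114 + 21750 = 21864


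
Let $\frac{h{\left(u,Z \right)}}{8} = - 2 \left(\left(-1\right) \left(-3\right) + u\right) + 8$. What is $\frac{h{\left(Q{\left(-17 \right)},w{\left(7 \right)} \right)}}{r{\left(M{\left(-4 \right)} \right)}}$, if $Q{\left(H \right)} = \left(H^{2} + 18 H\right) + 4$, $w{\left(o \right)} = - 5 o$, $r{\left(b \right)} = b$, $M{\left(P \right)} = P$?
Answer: $-56$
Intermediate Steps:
$Q{\left(H \right)} = 4 + H^{2} + 18 H$
$h{\left(u,Z \right)} = 16 - 16 u$ ($h{\left(u,Z \right)} = 8 \left(- 2 \left(\left(-1\right) \left(-3\right) + u\right) + 8\right) = 8 \left(- 2 \left(3 + u\right) + 8\right) = 8 \left(\left(-6 - 2 u\right) + 8\right) = 8 \left(2 - 2 u\right) = 16 - 16 u$)
$\frac{h{\left(Q{\left(-17 \right)},w{\left(7 \right)} \right)}}{r{\left(M{\left(-4 \right)} \right)}} = \frac{16 - 16 \left(4 + \left(-17\right)^{2} + 18 \left(-17\right)\right)}{-4} = \left(16 - 16 \left(4 + 289 - 306\right)\right) \left(- \frac{1}{4}\right) = \left(16 - -208\right) \left(- \frac{1}{4}\right) = \left(16 + 208\right) \left(- \frac{1}{4}\right) = 224 \left(- \frac{1}{4}\right) = -56$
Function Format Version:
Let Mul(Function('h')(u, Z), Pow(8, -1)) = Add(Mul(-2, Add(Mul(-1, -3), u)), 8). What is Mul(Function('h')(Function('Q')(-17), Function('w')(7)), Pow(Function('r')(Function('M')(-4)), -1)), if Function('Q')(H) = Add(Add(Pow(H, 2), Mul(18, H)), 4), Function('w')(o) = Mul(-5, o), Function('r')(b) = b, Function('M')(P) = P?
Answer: -56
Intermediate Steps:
Function('Q')(H) = Add(4, Pow(H, 2), Mul(18, H))
Function('h')(u, Z) = Add(16, Mul(-16, u)) (Function('h')(u, Z) = Mul(8, Add(Mul(-2, Add(Mul(-1, -3), u)), 8)) = Mul(8, Add(Mul(-2, Add(3, u)), 8)) = Mul(8, Add(Add(-6, Mul(-2, u)), 8)) = Mul(8, Add(2, Mul(-2, u))) = Add(16, Mul(-16, u)))
Mul(Function('h')(Function('Q')(-17), Function('w')(7)), Pow(Function('r')(Function('M')(-4)), -1)) = Mul(Add(16, Mul(-16, Add(4, Pow(-17, 2), Mul(18, -17)))), Pow(-4, -1)) = Mul(Add(16, Mul(-16, Add(4, 289, -306))), Rational(-1, 4)) = Mul(Add(16, Mul(-16, -13)), Rational(-1, 4)) = Mul(Add(16, 208), Rational(-1, 4)) = Mul(224, Rational(-1, 4)) = -56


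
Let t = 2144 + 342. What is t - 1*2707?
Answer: -221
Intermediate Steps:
t = 2486
t - 1*2707 = 2486 - 1*2707 = 2486 - 2707 = -221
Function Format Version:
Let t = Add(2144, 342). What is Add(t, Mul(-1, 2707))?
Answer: -221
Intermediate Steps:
t = 2486
Add(t, Mul(-1, 2707)) = Add(2486, Mul(-1, 2707)) = Add(2486, -2707) = -221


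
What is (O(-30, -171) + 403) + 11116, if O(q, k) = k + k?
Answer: 11177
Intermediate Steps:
O(q, k) = 2*k
(O(-30, -171) + 403) + 11116 = (2*(-171) + 403) + 11116 = (-342 + 403) + 11116 = 61 + 11116 = 11177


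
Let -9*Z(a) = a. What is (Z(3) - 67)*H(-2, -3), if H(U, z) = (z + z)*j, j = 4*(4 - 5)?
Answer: -1616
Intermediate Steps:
Z(a) = -a/9
j = -4 (j = 4*(-1) = -4)
H(U, z) = -8*z (H(U, z) = (z + z)*(-4) = (2*z)*(-4) = -8*z)
(Z(3) - 67)*H(-2, -3) = (-⅑*3 - 67)*(-8*(-3)) = (-⅓ - 67)*24 = -202/3*24 = -1616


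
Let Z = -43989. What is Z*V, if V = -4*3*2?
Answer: 1055736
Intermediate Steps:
V = -24 (V = -12*2 = -24)
Z*V = -43989*(-24) = 1055736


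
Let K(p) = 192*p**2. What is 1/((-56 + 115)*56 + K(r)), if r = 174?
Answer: 1/5816296 ≈ 1.7193e-7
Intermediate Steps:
1/((-56 + 115)*56 + K(r)) = 1/((-56 + 115)*56 + 192*174**2) = 1/(59*56 + 192*30276) = 1/(3304 + 5812992) = 1/5816296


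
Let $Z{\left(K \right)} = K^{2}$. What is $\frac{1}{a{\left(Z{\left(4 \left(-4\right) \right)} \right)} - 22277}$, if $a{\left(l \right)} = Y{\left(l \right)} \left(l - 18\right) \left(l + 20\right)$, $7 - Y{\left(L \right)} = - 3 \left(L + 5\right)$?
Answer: $\frac{1}{51871243} \approx 1.9279 \cdot 10^{-8}$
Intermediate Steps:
$Y{\left(L \right)} = 22 + 3 L$ ($Y{\left(L \right)} = 7 - - 3 \left(L + 5\right) = 7 - - 3 \left(5 + L\right) = 7 - \left(-15 - 3 L\right) = 7 + \left(15 + 3 L\right) = 22 + 3 L$)
$a{\left(l \right)} = \left(-18 + l\right) \left(20 + l\right) \left(22 + 3 l\right)$ ($a{\left(l \right)} = \left(22 + 3 l\right) \left(l - 18\right) \left(l + 20\right) = \left(22 + 3 l\right) \left(-18 + l\right) \left(20 + l\right) = \left(-18 + l\right) \left(20 + l\right) \left(22 + 3 l\right)$)
$\frac{1}{a{\left(Z{\left(4 \left(-4\right) \right)} \right)} - 22277} = \frac{1}{\left(22 + 3 \left(4 \left(-4\right)\right)^{2}\right) \left(-360 + \left(\left(4 \left(-4\right)\right)^{2}\right)^{2} + 2 \left(4 \left(-4\right)\right)^{2}\right) - 22277} = \frac{1}{\left(22 + 3 \left(-16\right)^{2}\right) \left(-360 + \left(\left(-16\right)^{2}\right)^{2} + 2 \left(-16\right)^{2}\right) - 22277} = \frac{1}{\left(22 + 3 \cdot 256\right) \left(-360 + 256^{2} + 2 \cdot 256\right) - 22277} = \frac{1}{\left(22 + 768\right) \left(-360 + 65536 + 512\right) - 22277} = \frac{1}{790 \cdot 65688 - 22277} = \frac{1}{51893520 - 22277} = \frac{1}{51871243}$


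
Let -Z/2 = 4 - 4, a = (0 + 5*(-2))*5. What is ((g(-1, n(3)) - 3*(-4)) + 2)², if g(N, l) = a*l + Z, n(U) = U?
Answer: 18496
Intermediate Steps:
a = -50 (a = (0 - 10)*5 = -10*5 = -50)
Z = 0 (Z = -2*(4 - 4) = -2*0 = 0)
g(N, l) = -50*l (g(N, l) = -50*l + 0 = -50*l)
((g(-1, n(3)) - 3*(-4)) + 2)² = ((-50*3 - 3*(-4)) + 2)² = ((-150 + 12) + 2)² = (-138 + 2)² = (-136)² = 18496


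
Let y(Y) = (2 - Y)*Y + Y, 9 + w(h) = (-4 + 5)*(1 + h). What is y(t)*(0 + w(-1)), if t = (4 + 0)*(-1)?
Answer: 252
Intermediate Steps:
t = -4 (t = 4*(-1) = -4)
w(h) = -8 + h (w(h) = -9 + (-4 + 5)*(1 + h) = -9 + 1*(1 + h) = -9 + (1 + h) = -8 + h)
y(Y) = Y + Y*(2 - Y) (y(Y) = Y*(2 - Y) + Y = Y + Y*(2 - Y))
y(t)*(0 + w(-1)) = (-4*(3 - 1*(-4)))*(0 + (-8 - 1)) = (-4*(3 + 4))*(0 - 9) = -4*7*(-9) = -28*(-9) = 252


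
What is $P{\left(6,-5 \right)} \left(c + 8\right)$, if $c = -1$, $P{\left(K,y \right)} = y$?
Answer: $-35$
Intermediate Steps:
$P{\left(6,-5 \right)} \left(c + 8\right) = - 5 \left(-1 + 8\right) = \left(-5\right) 7 = -35$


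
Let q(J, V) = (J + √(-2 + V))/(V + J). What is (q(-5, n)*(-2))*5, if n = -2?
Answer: -50/7 + 20*I/7 ≈ -7.1429 + 2.8571*I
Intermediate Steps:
q(J, V) = (J + √(-2 + V))/(J + V)
(q(-5, n)*(-2))*5 = (((-5 + √(-2 - 2))/(-5 - 2))*(-2))*5 = (((-5 + √(-4))/(-7))*(-2))*5 = (-(-5 + 2*I)/7*(-2))*5 = ((5/7 - 2*I/7)*(-2))*5 = (-10/7 + 4*I/7)*5 = -50/7 + 20*I/7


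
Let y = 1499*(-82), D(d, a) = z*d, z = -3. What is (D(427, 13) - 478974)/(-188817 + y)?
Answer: 96051/62347 ≈ 1.5406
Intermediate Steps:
D(d, a) = -3*d
y = -122918
(D(427, 13) - 478974)/(-188817 + y) = (-3*427 - 478974)/(-188817 - 122918) = (-1281 - 478974)/(-311735) = -480255*(-1/311735) = 96051/62347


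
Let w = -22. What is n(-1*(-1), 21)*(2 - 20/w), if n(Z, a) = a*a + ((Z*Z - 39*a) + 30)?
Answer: -11104/11 ≈ -1009.5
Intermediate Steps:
n(Z, a) = 30 + Z**2 + a**2 - 39*a (n(Z, a) = a**2 + ((Z**2 - 39*a) + 30) = a**2 + (30 + Z**2 - 39*a) = 30 + Z**2 + a**2 - 39*a)
n(-1*(-1), 21)*(2 - 20/w) = (30 + (-1*(-1))**2 + 21**2 - 39*21)*(2 - 20/(-22)) = (30 + 1**2 + 441 - 819)*(2 - 1/22*(-20)) = (30 + 1 + 441 - 819)*(2 + 10/11) = -347*32/11 = -11104/11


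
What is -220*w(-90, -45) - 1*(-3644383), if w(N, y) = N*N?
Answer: 1862383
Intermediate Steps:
w(N, y) = N²
-220*w(-90, -45) - 1*(-3644383) = -220*(-90)² - 1*(-3644383) = -220*8100 + 3644383 = -1782000 + 3644383 = 1862383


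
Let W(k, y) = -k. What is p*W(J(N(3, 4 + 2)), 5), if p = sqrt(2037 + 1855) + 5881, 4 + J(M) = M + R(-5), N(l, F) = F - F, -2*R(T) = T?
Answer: 17643/2 + 3*sqrt(973) ≈ 8915.1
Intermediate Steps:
R(T) = -T/2
N(l, F) = 0
J(M) = -3/2 + M (J(M) = -4 + (M - 1/2*(-5)) = -4 + (M + 5/2) = -4 + (5/2 + M) = -3/2 + M)
p = 5881 + 2*sqrt(973) (p = sqrt(3892) + 5881 = 2*sqrt(973) + 5881 = 5881 + 2*sqrt(973) ≈ 5943.4)
p*W(J(N(3, 4 + 2)), 5) = (5881 + 2*sqrt(973))*(-(-3/2 + 0)) = (5881 + 2*sqrt(973))*(-1*(-3/2)) = (5881 + 2*sqrt(973))*(3/2) = 17643/2 + 3*sqrt(973)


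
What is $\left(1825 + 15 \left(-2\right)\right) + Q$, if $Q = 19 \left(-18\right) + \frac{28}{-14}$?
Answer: $1451$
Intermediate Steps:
$Q = -344$ ($Q = -342 + 28 \left(- \frac{1}{14}\right) = -342 - 2 = -344$)
$\left(1825 + 15 \left(-2\right)\right) + Q = \left(1825 + 15 \left(-2\right)\right) - 344 = \left(1825 - 30\right) - 344 = 1795 - 344 = 1451$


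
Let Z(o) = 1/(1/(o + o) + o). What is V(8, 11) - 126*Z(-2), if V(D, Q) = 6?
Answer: 62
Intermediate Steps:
Z(o) = 1/(o + 1/(2*o)) (Z(o) = 1/(1/(2*o) + o) = 1/(o + 1/(2*o)))
V(8, 11) - 126*Z(-2) = 6 - 252*(-2)/(1 + 2*(-2)**2) = 6 - 252*(-2)/(1 + 2*4) = 6 - 252*(-2)/(1 + 8) = 6 - 252*(-2)/9 = 6 - 126*(-4/9) = 6 + 56 = 62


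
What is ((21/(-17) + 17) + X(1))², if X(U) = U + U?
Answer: 91204/289 ≈ 315.58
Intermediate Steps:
X(U) = 2*U
((21/(-17) + 17) + X(1))² = ((21/(-17) + 17) + 2*1)² = ((21*(-1/17) + 17) + 2)² = ((-21/17 + 17) + 2)² = (268/17 + 2)² = (302/17)² = 91204/289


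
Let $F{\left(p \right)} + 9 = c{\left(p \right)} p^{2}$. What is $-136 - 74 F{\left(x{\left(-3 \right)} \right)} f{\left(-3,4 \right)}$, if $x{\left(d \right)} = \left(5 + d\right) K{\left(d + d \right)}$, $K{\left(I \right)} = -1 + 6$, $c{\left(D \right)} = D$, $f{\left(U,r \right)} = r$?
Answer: $-293472$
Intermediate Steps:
$K{\left(I \right)} = 5$
$x{\left(d \right)} = 25 + 5 d$ ($x{\left(d \right)} = \left(5 + d\right) 5 = 25 + 5 d$)
$F{\left(p \right)} = -9 + p^{3}$ ($F{\left(p \right)} = -9 + p p^{2} = -9 + p^{3}$)
$-136 - 74 F{\left(x{\left(-3 \right)} \right)} f{\left(-3,4 \right)} = -136 - 74 \left(-9 + \left(25 + 5 \left(-3\right)\right)^{3}\right) 4 = -136 - 74 \left(-9 + \left(25 - 15\right)^{3}\right) 4 = -136 - 74 \left(-9 + 10^{3}\right) 4 = -136 - 74 \left(-9 + 1000\right) 4 = -136 - 74 \cdot 991 \cdot 4 = -136 - 293336 = -293472$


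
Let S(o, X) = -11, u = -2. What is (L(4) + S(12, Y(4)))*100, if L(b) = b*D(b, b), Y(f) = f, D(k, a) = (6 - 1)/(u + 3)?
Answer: 900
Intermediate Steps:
D(k, a) = 5 (D(k, a) = (6 - 1)/(-2 + 3) = 5/1 = 5*1 = 5)
L(b) = 5*b (L(b) = b*5 = 5*b)
(L(4) + S(12, Y(4)))*100 = (5*4 - 11)*100 = (20 - 11)*100 = 9*100 = 900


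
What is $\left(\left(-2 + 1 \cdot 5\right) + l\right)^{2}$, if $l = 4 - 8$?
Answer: $1$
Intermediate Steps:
$l = -4$ ($l = 4 - 8 = -4$)
$\left(\left(-2 + 1 \cdot 5\right) + l\right)^{2} = \left(\left(-2 + 1 \cdot 5\right) - 4\right)^{2} = \left(\left(-2 + 5\right) - 4\right)^{2} = \left(3 - 4\right)^{2} = \left(-1\right)^{2} = 1$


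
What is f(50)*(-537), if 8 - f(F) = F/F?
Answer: -3759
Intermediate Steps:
f(F) = 7 (f(F) = 8 - F/F = 8 - 1*1 = 8 - 1 = 7)
f(50)*(-537) = 7*(-537) = -3759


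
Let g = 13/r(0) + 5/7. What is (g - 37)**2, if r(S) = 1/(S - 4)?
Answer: 381924/49 ≈ 7794.4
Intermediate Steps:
r(S) = 1/(-4 + S)
g = -359/7 (g = 13/(1/(-4 + 0)) + 5/7 = 13/(1/(-4)) + 5*(1/7) = 13/(-1/4) + 5/7 = 13*(-4) + 5/7 = -52 + 5/7 = -359/7 ≈ -51.286)
(g - 37)**2 = (-359/7 - 37)**2 = (-618/7)**2 = 381924/49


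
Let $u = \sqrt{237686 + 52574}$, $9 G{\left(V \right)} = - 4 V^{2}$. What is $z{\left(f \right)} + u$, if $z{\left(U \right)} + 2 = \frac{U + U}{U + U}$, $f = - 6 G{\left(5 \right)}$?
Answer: $-1 + 2 \sqrt{72565} \approx 537.76$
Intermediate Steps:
$G{\left(V \right)} = - \frac{4 V^{2}}{9}$ ($G{\left(V \right)} = \frac{\left(-4\right) V^{2}}{9} = - \frac{4 V^{2}}{9}$)
$u = 2 \sqrt{72565}$ ($u = \sqrt{290260} = 2 \sqrt{72565} \approx 538.76$)
$f = \frac{200}{3}$ ($f = - 6 \left(- \frac{4 \cdot 5^{2}}{9}\right) = - 6 \left(\left(- \frac{4}{9}\right) 25\right) = \left(-6\right) \left(- \frac{100}{9}\right) = \frac{200}{3} \approx 66.667$)
$z{\left(U \right)} = -1$ ($z{\left(U \right)} = -2 + \frac{U + U}{U + U} = -2 + \frac{2 U}{2 U} = -2 + 2 U \frac{1}{2 U} = -2 + 1 = -1$)
$z{\left(f \right)} + u = -1 + 2 \sqrt{72565}$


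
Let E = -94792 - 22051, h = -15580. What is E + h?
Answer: -132423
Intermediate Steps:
E = -116843
E + h = -116843 - 15580 = -132423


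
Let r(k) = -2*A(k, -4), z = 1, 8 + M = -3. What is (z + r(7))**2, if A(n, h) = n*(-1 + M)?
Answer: 28561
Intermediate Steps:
M = -11 (M = -8 - 3 = -11)
A(n, h) = -12*n (A(n, h) = n*(-1 - 11) = n*(-12) = -12*n)
r(k) = 24*k (r(k) = -(-24)*k = 24*k)
(z + r(7))**2 = (1 + 24*7)**2 = (1 + 168)**2 = 169**2 = 28561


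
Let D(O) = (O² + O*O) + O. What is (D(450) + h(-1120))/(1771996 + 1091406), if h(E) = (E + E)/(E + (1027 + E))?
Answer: 245906545/1736653313 ≈ 0.14160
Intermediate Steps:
h(E) = 2*E/(1027 + 2*E) (h(E) = (2*E)/(1027 + 2*E) = 2*E/(1027 + 2*E))
D(O) = O + 2*O² (D(O) = (O² + O²) + O = 2*O² + O = O + 2*O²)
(D(450) + h(-1120))/(1771996 + 1091406) = (450*(1 + 2*450) + 2*(-1120)/(1027 + 2*(-1120)))/(1771996 + 1091406) = (450*(1 + 900) + 2*(-1120)/(1027 - 2240))/2863402 = (450*901 + 2*(-1120)/(-1213))*(1/2863402) = (405450 + 2*(-1120)*(-1/1213))*(1/2863402) = (405450 + 2240/1213)*(1/2863402) = (491813090/1213)*(1/2863402) = 245906545/1736653313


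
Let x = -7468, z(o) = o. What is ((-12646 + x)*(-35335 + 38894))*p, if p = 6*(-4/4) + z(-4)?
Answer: 715857260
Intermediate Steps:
p = -10 (p = 6*(-4/4) - 4 = 6*(-4*¼) - 4 = 6*(-1) - 4 = -6 - 4 = -10)
((-12646 + x)*(-35335 + 38894))*p = ((-12646 - 7468)*(-35335 + 38894))*(-10) = -20114*3559*(-10) = -71585726*(-10) = 715857260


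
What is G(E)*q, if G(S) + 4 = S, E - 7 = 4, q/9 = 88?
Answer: 5544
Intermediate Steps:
q = 792 (q = 9*88 = 792)
E = 11 (E = 7 + 4 = 11)
G(S) = -4 + S
G(E)*q = (-4 + 11)*792 = 7*792 = 5544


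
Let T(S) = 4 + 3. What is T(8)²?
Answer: 49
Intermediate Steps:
T(S) = 7
T(8)² = 7² = 49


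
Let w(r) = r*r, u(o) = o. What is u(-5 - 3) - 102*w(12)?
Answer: -14696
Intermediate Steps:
w(r) = r²
u(-5 - 3) - 102*w(12) = (-5 - 3) - 102*12² = -8 - 102*144 = -8 - 14688 = -14696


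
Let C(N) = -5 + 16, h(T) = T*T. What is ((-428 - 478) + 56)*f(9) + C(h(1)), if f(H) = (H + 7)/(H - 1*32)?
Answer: 13853/23 ≈ 602.30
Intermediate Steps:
h(T) = T²
C(N) = 11
f(H) = (7 + H)/(-32 + H) (f(H) = (7 + H)/(H - 32) = (7 + H)/(-32 + H))
((-428 - 478) + 56)*f(9) + C(h(1)) = ((-428 - 478) + 56)*((7 + 9)/(-32 + 9)) + 11 = (-906 + 56)*(16/(-23)) + 11 = -(-850)*16/23 + 11 = -850*(-16/23) + 11 = 13600/23 + 11 = 13853/23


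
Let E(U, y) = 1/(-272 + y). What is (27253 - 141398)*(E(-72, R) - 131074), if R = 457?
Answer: 14961441113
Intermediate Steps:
(27253 - 141398)*(E(-72, R) - 131074) = (27253 - 141398)*(1/(-272 + 457) - 131074) = -114145*(1/185 - 131074) = -114145*(-24248689/185) = 14961441113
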